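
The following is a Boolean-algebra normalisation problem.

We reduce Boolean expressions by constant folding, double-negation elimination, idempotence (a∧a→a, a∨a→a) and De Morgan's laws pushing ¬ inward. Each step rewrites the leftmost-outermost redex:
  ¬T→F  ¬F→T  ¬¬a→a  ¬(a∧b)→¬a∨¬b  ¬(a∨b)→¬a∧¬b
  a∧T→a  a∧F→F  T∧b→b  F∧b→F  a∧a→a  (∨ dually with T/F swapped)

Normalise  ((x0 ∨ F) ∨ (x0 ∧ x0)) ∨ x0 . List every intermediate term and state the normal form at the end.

Answer: normal form = x0  (in 4 steps)

Reduction:
  start: ((x0 ∨ F) ∨ (x0 ∧ x0)) ∨ x0
  [1] (x0 ∨ (x0 ∧ x0)) ∨ x0
  [2] (x0 ∨ x0) ∨ x0
  [3] x0 ∨ x0
  [4] x0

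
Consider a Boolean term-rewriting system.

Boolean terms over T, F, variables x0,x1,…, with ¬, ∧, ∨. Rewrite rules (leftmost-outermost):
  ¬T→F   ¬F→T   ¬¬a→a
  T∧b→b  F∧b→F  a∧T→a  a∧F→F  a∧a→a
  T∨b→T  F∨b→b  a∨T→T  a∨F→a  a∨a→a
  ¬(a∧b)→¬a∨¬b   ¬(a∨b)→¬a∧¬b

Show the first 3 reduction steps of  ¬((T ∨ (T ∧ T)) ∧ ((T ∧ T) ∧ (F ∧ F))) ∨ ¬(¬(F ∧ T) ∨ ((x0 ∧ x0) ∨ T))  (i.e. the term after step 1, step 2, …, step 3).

Answer: after 3 steps: ((F ∧ ¬(T ∧ T)) ∨ ¬((T ∧ T) ∧ (F ∧ F))) ∨ ¬(¬(F ∧ T) ∨ ((x0 ∧ x0) ∨ T))

Working:
  start: ¬((T ∨ (T ∧ T)) ∧ ((T ∧ T) ∧ (F ∧ F))) ∨ ¬(¬(F ∧ T) ∨ ((x0 ∧ x0) ∨ T))
  step 1: (¬(T ∨ (T ∧ T)) ∨ ¬((T ∧ T) ∧ (F ∧ F))) ∨ ¬(¬(F ∧ T) ∨ ((x0 ∧ x0) ∨ T))
  step 2: ((¬T ∧ ¬(T ∧ T)) ∨ ¬((T ∧ T) ∧ (F ∧ F))) ∨ ¬(¬(F ∧ T) ∨ ((x0 ∧ x0) ∨ T))
  step 3: ((F ∧ ¬(T ∧ T)) ∨ ¬((T ∧ T) ∧ (F ∧ F))) ∨ ¬(¬(F ∧ T) ∨ ((x0 ∧ x0) ∨ T))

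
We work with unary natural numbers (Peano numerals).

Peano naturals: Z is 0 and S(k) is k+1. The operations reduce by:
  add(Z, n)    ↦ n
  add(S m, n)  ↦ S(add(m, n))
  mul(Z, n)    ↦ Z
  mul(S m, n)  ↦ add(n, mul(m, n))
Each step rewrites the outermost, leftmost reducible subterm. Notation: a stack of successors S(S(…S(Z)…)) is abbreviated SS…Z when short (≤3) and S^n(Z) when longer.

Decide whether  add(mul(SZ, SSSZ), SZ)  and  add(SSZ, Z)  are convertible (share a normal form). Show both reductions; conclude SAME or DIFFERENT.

Answer: DIFFERENT — A ⇓ S^4(Z), B ⇓ SSZ

Working:
Term A:
  start: add(mul(SZ, SSSZ), SZ)
  [1] add(add(SSSZ, mul(Z, SSSZ)), SZ)
  [2] add(S(add(SSZ, mul(Z, SSSZ))), SZ)
  [3] S(add(add(SSZ, mul(Z, SSSZ)), SZ))
  [4] S(add(S(add(SZ, mul(Z, SSSZ))), SZ))
  [5] S(S(add(add(SZ, mul(Z, SSSZ)), SZ)))
  [6] S(S(add(S(add(Z, mul(Z, SSSZ))), SZ)))
  [7] S(S(S(add(add(Z, mul(Z, SSSZ)), SZ))))
  [8] S(S(S(add(mul(Z, SSSZ), SZ))))
  [9] S(S(S(add(Z, SZ))))
  [10] S^4(Z)

Term B:
  start: add(SSZ, Z)
  [1] S(add(SZ, Z))
  [2] S(S(add(Z, Z)))
  [3] SSZ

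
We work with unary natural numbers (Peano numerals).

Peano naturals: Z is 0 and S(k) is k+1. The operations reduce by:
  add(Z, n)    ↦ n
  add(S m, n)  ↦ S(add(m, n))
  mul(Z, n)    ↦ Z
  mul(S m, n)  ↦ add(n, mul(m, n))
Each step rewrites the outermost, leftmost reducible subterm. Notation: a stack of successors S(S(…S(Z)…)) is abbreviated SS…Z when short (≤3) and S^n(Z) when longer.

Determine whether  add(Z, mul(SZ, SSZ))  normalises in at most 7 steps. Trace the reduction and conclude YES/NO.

Answer: YES — reaches normal form SSZ in 6 ≤ 7 steps

Working:
  start: add(Z, mul(SZ, SSZ))
  [1] mul(SZ, SSZ)
  [2] add(SSZ, mul(Z, SSZ))
  [3] S(add(SZ, mul(Z, SSZ)))
  [4] S(S(add(Z, mul(Z, SSZ))))
  [5] S(S(mul(Z, SSZ)))
  [6] SSZ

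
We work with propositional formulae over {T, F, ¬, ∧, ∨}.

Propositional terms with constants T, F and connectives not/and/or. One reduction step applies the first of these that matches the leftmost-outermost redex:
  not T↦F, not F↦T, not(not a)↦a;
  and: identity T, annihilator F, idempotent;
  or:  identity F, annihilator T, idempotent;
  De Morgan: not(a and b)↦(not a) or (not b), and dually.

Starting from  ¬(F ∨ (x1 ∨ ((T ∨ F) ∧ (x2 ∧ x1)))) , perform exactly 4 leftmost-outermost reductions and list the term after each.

Answer: after 4 steps: ¬x1 ∧ ¬((T ∨ F) ∧ (x2 ∧ x1))

Working:
  start: ¬(F ∨ (x1 ∨ ((T ∨ F) ∧ (x2 ∧ x1))))
  [1] ¬F ∧ ¬(x1 ∨ ((T ∨ F) ∧ (x2 ∧ x1)))
  [2] T ∧ ¬(x1 ∨ ((T ∨ F) ∧ (x2 ∧ x1)))
  [3] ¬(x1 ∨ ((T ∨ F) ∧ (x2 ∧ x1)))
  [4] ¬x1 ∧ ¬((T ∨ F) ∧ (x2 ∧ x1))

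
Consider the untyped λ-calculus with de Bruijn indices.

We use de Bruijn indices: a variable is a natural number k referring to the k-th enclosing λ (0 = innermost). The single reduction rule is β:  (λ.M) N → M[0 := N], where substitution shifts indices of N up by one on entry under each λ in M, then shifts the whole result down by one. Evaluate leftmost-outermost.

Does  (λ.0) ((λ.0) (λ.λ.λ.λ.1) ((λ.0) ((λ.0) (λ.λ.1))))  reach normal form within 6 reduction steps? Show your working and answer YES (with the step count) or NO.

  start: (λ.0) ((λ.0) (λ.λ.λ.λ.1) ((λ.0) ((λ.0) (λ.λ.1))))
  step 1: (λ.0) (λ.λ.λ.λ.1) ((λ.0) ((λ.0) (λ.λ.1)))
  step 2: (λ.λ.λ.λ.1) ((λ.0) ((λ.0) (λ.λ.1)))
  step 3: λ.λ.λ.1

Answer: YES — reaches normal form λ.λ.λ.1 in 3 ≤ 6 steps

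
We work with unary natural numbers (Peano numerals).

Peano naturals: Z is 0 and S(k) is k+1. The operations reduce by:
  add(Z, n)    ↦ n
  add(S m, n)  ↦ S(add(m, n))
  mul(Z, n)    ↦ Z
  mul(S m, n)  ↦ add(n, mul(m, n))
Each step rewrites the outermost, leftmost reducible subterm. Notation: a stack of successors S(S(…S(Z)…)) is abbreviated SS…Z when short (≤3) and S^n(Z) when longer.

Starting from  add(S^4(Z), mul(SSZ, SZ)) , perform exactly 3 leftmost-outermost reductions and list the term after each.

  start: add(S^4(Z), mul(SSZ, SZ))
  [1] S(add(SSSZ, mul(SSZ, SZ)))
  [2] S(S(add(SSZ, mul(SSZ, SZ))))
  [3] S(S(S(add(SZ, mul(SSZ, SZ)))))

Answer: after 3 steps: S(S(S(add(SZ, mul(SSZ, SZ)))))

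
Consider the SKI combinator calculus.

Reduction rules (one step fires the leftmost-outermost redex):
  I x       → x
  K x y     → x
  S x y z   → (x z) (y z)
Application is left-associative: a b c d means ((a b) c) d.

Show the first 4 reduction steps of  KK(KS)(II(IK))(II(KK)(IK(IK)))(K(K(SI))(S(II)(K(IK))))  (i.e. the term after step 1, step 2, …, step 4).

Answer: after 4 steps: IK(K(K(SI))(S(II)(K(IK))))

Derivation:
  start: KK(KS)(II(IK))(II(KK)(IK(IK)))(K(K(SI))(S(II)(K(IK))))
  →1  K(II(IK))(II(KK)(IK(IK)))(K(K(SI))(S(II)(K(IK))))
  →2  II(IK)(K(K(SI))(S(II)(K(IK))))
  →3  I(IK)(K(K(SI))(S(II)(K(IK))))
  →4  IK(K(K(SI))(S(II)(K(IK))))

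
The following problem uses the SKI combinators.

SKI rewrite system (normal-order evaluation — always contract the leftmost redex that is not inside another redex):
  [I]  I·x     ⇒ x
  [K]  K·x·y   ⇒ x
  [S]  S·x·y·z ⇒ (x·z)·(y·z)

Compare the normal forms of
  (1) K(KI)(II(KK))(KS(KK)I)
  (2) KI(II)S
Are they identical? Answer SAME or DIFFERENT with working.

Term A:
  start: K(KI)(II(KK))(KS(KK)I)
  →1  KI(KS(KK)I)
  →2  I

Term B:
  start: KI(II)S
  →1  IS
  →2  S

Answer: DIFFERENT — A ⇓ I, B ⇓ S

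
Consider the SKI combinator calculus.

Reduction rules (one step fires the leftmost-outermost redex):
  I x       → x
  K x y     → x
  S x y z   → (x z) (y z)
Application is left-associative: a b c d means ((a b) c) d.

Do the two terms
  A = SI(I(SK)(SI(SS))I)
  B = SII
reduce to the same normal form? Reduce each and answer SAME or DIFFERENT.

Answer: SAME — A ⇓ SII, B ⇓ SII

Reduction:
Term A:
  start: SI(I(SK)(SI(SS))I)
  step 1: SI(SK(SI(SS))I)
  step 2: SI(KI(SI(SS)I))
  step 3: SII

Term B:
  start: SII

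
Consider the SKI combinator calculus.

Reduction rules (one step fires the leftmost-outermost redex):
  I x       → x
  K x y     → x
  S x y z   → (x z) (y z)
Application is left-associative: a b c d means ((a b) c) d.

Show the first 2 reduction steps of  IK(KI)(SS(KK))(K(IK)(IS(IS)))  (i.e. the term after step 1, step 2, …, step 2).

  start: IK(KI)(SS(KK))(K(IK)(IS(IS)))
  step 1: K(KI)(SS(KK))(K(IK)(IS(IS)))
  step 2: KI(K(IK)(IS(IS)))

Answer: after 2 steps: KI(K(IK)(IS(IS)))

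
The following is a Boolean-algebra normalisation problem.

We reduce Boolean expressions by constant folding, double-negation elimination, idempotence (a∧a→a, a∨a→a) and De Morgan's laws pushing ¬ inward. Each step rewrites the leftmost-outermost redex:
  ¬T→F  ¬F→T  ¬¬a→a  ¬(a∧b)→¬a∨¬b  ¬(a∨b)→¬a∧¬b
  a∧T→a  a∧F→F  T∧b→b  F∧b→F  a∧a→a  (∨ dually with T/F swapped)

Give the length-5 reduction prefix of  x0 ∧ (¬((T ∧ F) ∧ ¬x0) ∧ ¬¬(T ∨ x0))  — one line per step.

Answer: after 5 steps: x0 ∧ ((T ∨ ¬¬x0) ∧ ¬¬(T ∨ x0))

Reduction:
  start: x0 ∧ (¬((T ∧ F) ∧ ¬x0) ∧ ¬¬(T ∨ x0))
  [1] x0 ∧ ((¬(T ∧ F) ∨ ¬¬x0) ∧ ¬¬(T ∨ x0))
  [2] x0 ∧ (((¬T ∨ ¬F) ∨ ¬¬x0) ∧ ¬¬(T ∨ x0))
  [3] x0 ∧ (((F ∨ ¬F) ∨ ¬¬x0) ∧ ¬¬(T ∨ x0))
  [4] x0 ∧ ((¬F ∨ ¬¬x0) ∧ ¬¬(T ∨ x0))
  [5] x0 ∧ ((T ∨ ¬¬x0) ∧ ¬¬(T ∨ x0))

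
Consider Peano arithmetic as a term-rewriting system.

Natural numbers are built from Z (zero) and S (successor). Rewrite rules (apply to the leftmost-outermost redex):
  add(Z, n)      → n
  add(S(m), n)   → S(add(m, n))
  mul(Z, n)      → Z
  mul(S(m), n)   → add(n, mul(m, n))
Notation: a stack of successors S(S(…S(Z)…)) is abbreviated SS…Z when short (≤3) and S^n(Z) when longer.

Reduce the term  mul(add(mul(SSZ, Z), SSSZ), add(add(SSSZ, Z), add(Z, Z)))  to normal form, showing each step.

Answer: normal form = S^9(Z)  (in 49 steps)

Working:
  start: mul(add(mul(SSZ, Z), SSSZ), add(add(SSSZ, Z), add(Z, Z)))
  →1  mul(add(add(Z, mul(SZ, Z)), SSSZ), add(add(SSSZ, Z), add(Z, Z)))
  →2  mul(add(mul(SZ, Z), SSSZ), add(add(SSSZ, Z), add(Z, Z)))
  →3  mul(add(add(Z, mul(Z, Z)), SSSZ), add(add(SSSZ, Z), add(Z, Z)))
  →4  mul(add(mul(Z, Z), SSSZ), add(add(SSSZ, Z), add(Z, Z)))
  →5  mul(add(Z, SSSZ), add(add(SSSZ, Z), add(Z, Z)))
  →6  mul(SSSZ, add(add(SSSZ, Z), add(Z, Z)))
  →7  add(add(add(SSSZ, Z), add(Z, Z)), mul(SSZ, add(add(SSSZ, Z), add(Z, Z))))
  →8  add(add(S(add(SSZ, Z)), add(Z, Z)), mul(SSZ, add(add(SSSZ, Z), add(Z, Z))))
  →9  add(S(add(add(SSZ, Z), add(Z, Z))), mul(SSZ, add(add(SSSZ, Z), add(Z, Z))))
  →10  S(add(add(add(SSZ, Z), add(Z, Z)), mul(SSZ, add(add(SSSZ, Z), add(Z, Z)))))
  →11  S(add(add(S(add(SZ, Z)), add(Z, Z)), mul(SSZ, add(add(SSSZ, Z), add(Z, Z)))))
  →12  S(add(S(add(add(SZ, Z), add(Z, Z))), mul(SSZ, add(add(SSSZ, Z), add(Z, Z)))))
  →13  S(S(add(add(add(SZ, Z), add(Z, Z)), mul(SSZ, add(add(SSSZ, Z), add(Z, Z))))))
  →14  S(S(add(add(S(add(Z, Z)), add(Z, Z)), mul(SSZ, add(add(SSSZ, Z), add(Z, Z))))))
  →15  S(S(add(S(add(add(Z, Z), add(Z, Z))), mul(SSZ, add(add(SSSZ, Z), add(Z, Z))))))
  →16  S(S(S(add(add(add(Z, Z), add(Z, Z)), mul(SSZ, add(add(SSSZ, Z), add(Z, Z)))))))
  →17  S(S(S(add(add(Z, add(Z, Z)), mul(SSZ, add(add(SSSZ, Z), add(Z, Z)))))))
  →18  S(S(S(add(add(Z, Z), mul(SSZ, add(add(SSSZ, Z), add(Z, Z)))))))
  →19  S(S(S(add(Z, mul(SSZ, add(add(SSSZ, Z), add(Z, Z)))))))
  →20  S(S(S(mul(SSZ, add(add(SSSZ, Z), add(Z, Z))))))
  →21  S(S(S(add(add(add(SSSZ, Z), add(Z, Z)), mul(SZ, add(add(SSSZ, Z), add(Z, Z)))))))
  →22  S(S(S(add(add(S(add(SSZ, Z)), add(Z, Z)), mul(SZ, add(add(SSSZ, Z), add(Z, Z)))))))
  →23  S(S(S(add(S(add(add(SSZ, Z), add(Z, Z))), mul(SZ, add(add(SSSZ, Z), add(Z, Z)))))))
  →24  S(S(S(S(add(add(add(SSZ, Z), add(Z, Z)), mul(SZ, add(add(SSSZ, Z), add(Z, Z))))))))
  →25  S(S(S(S(add(add(S(add(SZ, Z)), add(Z, Z)), mul(SZ, add(add(SSSZ, Z), add(Z, Z))))))))
  →26  S(S(S(S(add(S(add(add(SZ, Z), add(Z, Z))), mul(SZ, add(add(SSSZ, Z), add(Z, Z))))))))
  →27  S(S(S(S(S(add(add(add(SZ, Z), add(Z, Z)), mul(SZ, add(add(SSSZ, Z), add(Z, Z)))))))))
  →28  S(S(S(S(S(add(add(S(add(Z, Z)), add(Z, Z)), mul(SZ, add(add(SSSZ, Z), add(Z, Z)))))))))
  →29  S(S(S(S(S(add(S(add(add(Z, Z), add(Z, Z))), mul(SZ, add(add(SSSZ, Z), add(Z, Z)))))))))
  →30  S(S(S(S(S(S(add(add(add(Z, Z), add(Z, Z)), mul(SZ, add(add(SSSZ, Z), add(Z, Z))))))))))
  →31  S(S(S(S(S(S(add(add(Z, add(Z, Z)), mul(SZ, add(add(SSSZ, Z), add(Z, Z))))))))))
  →32  S(S(S(S(S(S(add(add(Z, Z), mul(SZ, add(add(SSSZ, Z), add(Z, Z))))))))))
  →33  S(S(S(S(S(S(add(Z, mul(SZ, add(add(SSSZ, Z), add(Z, Z))))))))))
  →34  S(S(S(S(S(S(mul(SZ, add(add(SSSZ, Z), add(Z, Z)))))))))
  →35  S(S(S(S(S(S(add(add(add(SSSZ, Z), add(Z, Z)), mul(Z, add(add(SSSZ, Z), add(Z, Z))))))))))
  →36  S(S(S(S(S(S(add(add(S(add(SSZ, Z)), add(Z, Z)), mul(Z, add(add(SSSZ, Z), add(Z, Z))))))))))
  →37  S(S(S(S(S(S(add(S(add(add(SSZ, Z), add(Z, Z))), mul(Z, add(add(SSSZ, Z), add(Z, Z))))))))))
  →38  S(S(S(S(S(S(S(add(add(add(SSZ, Z), add(Z, Z)), mul(Z, add(add(SSSZ, Z), add(Z, Z)))))))))))
  →39  S(S(S(S(S(S(S(add(add(S(add(SZ, Z)), add(Z, Z)), mul(Z, add(add(SSSZ, Z), add(Z, Z)))))))))))
  →40  S(S(S(S(S(S(S(add(S(add(add(SZ, Z), add(Z, Z))), mul(Z, add(add(SSSZ, Z), add(Z, Z)))))))))))
  →41  S(S(S(S(S(S(S(S(add(add(add(SZ, Z), add(Z, Z)), mul(Z, add(add(SSSZ, Z), add(Z, Z))))))))))))
  →42  S(S(S(S(S(S(S(S(add(add(S(add(Z, Z)), add(Z, Z)), mul(Z, add(add(SSSZ, Z), add(Z, Z))))))))))))
  →43  S(S(S(S(S(S(S(S(add(S(add(add(Z, Z), add(Z, Z))), mul(Z, add(add(SSSZ, Z), add(Z, Z))))))))))))
  →44  S(S(S(S(S(S(S(S(S(add(add(add(Z, Z), add(Z, Z)), mul(Z, add(add(SSSZ, Z), add(Z, Z)))))))))))))
  →45  S(S(S(S(S(S(S(S(S(add(add(Z, add(Z, Z)), mul(Z, add(add(SSSZ, Z), add(Z, Z)))))))))))))
  →46  S(S(S(S(S(S(S(S(S(add(add(Z, Z), mul(Z, add(add(SSSZ, Z), add(Z, Z)))))))))))))
  →47  S(S(S(S(S(S(S(S(S(add(Z, mul(Z, add(add(SSSZ, Z), add(Z, Z)))))))))))))
  →48  S(S(S(S(S(S(S(S(S(mul(Z, add(add(SSSZ, Z), add(Z, Z))))))))))))
  →49  S^9(Z)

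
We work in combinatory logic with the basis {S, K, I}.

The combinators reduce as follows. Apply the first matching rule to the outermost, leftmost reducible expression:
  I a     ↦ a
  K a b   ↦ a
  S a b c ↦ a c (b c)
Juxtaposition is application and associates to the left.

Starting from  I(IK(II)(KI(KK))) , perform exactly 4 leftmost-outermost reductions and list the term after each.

Answer: after 4 steps: I

Reduction:
  start: I(IK(II)(KI(KK)))
  [1] IK(II)(KI(KK))
  [2] K(II)(KI(KK))
  [3] II
  [4] I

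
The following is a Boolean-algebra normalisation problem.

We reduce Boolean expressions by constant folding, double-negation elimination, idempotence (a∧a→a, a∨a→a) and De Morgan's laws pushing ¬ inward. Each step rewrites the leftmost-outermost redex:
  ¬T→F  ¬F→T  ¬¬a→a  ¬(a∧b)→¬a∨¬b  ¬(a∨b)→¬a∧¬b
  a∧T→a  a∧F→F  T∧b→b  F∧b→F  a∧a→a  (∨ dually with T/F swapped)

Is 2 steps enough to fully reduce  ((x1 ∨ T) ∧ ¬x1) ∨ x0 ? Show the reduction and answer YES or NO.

  start: ((x1 ∨ T) ∧ ¬x1) ∨ x0
  [1] (T ∧ ¬x1) ∨ x0
  [2] ¬x1 ∨ x0

Answer: YES — reaches normal form ¬x1 ∨ x0 in 2 ≤ 2 steps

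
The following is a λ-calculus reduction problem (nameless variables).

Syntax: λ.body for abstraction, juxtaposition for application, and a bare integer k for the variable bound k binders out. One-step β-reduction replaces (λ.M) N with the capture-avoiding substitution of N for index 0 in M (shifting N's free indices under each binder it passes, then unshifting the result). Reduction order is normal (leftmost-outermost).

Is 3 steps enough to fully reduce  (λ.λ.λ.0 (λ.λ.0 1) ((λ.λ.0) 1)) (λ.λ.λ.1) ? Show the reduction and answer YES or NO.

  start: (λ.λ.λ.0 (λ.λ.0 1) ((λ.λ.0) 1)) (λ.λ.λ.1)
  →1  λ.λ.0 (λ.λ.0 1) ((λ.λ.0) 1)
  →2  λ.λ.0 (λ.λ.0 1) (λ.0)

Answer: YES — reaches normal form λ.λ.0 (λ.λ.0 1) (λ.0) in 2 ≤ 3 steps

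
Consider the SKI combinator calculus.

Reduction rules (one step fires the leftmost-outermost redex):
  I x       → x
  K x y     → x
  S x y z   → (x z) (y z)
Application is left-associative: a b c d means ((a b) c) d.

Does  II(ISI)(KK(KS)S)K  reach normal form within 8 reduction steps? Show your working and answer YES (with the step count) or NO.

  start: II(ISI)(KK(KS)S)K
  →1  I(ISI)(KK(KS)S)K
  →2  ISI(KK(KS)S)K
  →3  SI(KK(KS)S)K
  →4  IK(KK(KS)SK)
  →5  K(KK(KS)SK)
  →6  K(KSK)
  →7  KS

Answer: YES — reaches normal form KS in 7 ≤ 8 steps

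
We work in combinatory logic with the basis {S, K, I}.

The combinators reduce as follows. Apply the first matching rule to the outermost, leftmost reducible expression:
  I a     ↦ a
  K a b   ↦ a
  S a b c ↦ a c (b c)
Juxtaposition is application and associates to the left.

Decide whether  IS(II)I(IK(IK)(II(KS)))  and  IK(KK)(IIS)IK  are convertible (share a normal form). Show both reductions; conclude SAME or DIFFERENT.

Answer: SAME — A ⇓ KK, B ⇓ KK

Reduction:
Term A:
  start: IS(II)I(IK(IK)(II(KS)))
  step 1: S(II)I(IK(IK)(II(KS)))
  step 2: II(IK(IK)(II(KS)))(I(IK(IK)(II(KS))))
  step 3: I(IK(IK)(II(KS)))(I(IK(IK)(II(KS))))
  step 4: IK(IK)(II(KS))(I(IK(IK)(II(KS))))
  step 5: K(IK)(II(KS))(I(IK(IK)(II(KS))))
  step 6: IK(I(IK(IK)(II(KS))))
  step 7: K(I(IK(IK)(II(KS))))
  step 8: K(IK(IK)(II(KS)))
  step 9: K(K(IK)(II(KS)))
  step 10: K(IK)
  step 11: KK

Term B:
  start: IK(KK)(IIS)IK
  step 1: K(KK)(IIS)IK
  step 2: KKIK
  step 3: KK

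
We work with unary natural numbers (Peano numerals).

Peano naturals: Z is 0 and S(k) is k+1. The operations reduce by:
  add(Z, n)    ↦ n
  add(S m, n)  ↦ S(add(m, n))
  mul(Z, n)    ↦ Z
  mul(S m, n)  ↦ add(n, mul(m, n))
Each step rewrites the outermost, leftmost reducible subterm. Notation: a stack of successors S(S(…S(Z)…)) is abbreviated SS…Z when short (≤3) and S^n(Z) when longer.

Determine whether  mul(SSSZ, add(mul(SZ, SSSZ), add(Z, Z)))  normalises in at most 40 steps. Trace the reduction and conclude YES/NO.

  start: mul(SSSZ, add(mul(SZ, SSSZ), add(Z, Z)))
  step 1: add(add(mul(SZ, SSSZ), add(Z, Z)), mul(SSZ, add(mul(SZ, SSSZ), add(Z, Z))))
  step 2: add(add(add(SSSZ, mul(Z, SSSZ)), add(Z, Z)), mul(SSZ, add(mul(SZ, SSSZ), add(Z, Z))))
  step 3: add(add(S(add(SSZ, mul(Z, SSSZ))), add(Z, Z)), mul(SSZ, add(mul(SZ, SSSZ), add(Z, Z))))
  step 4: add(S(add(add(SSZ, mul(Z, SSSZ)), add(Z, Z))), mul(SSZ, add(mul(SZ, SSSZ), add(Z, Z))))
  step 5: S(add(add(add(SSZ, mul(Z, SSSZ)), add(Z, Z)), mul(SSZ, add(mul(SZ, SSSZ), add(Z, Z)))))
  step 6: S(add(add(S(add(SZ, mul(Z, SSSZ))), add(Z, Z)), mul(SSZ, add(mul(SZ, SSSZ), add(Z, Z)))))
  step 7: S(add(S(add(add(SZ, mul(Z, SSSZ)), add(Z, Z))), mul(SSZ, add(mul(SZ, SSSZ), add(Z, Z)))))
  step 8: S(S(add(add(add(SZ, mul(Z, SSSZ)), add(Z, Z)), mul(SSZ, add(mul(SZ, SSSZ), add(Z, Z))))))
  step 9: S(S(add(add(S(add(Z, mul(Z, SSSZ))), add(Z, Z)), mul(SSZ, add(mul(SZ, SSSZ), add(Z, Z))))))
  step 10: S(S(add(S(add(add(Z, mul(Z, SSSZ)), add(Z, Z))), mul(SSZ, add(mul(SZ, SSSZ), add(Z, Z))))))
  step 11: S(S(S(add(add(add(Z, mul(Z, SSSZ)), add(Z, Z)), mul(SSZ, add(mul(SZ, SSSZ), add(Z, Z)))))))
  step 12: S(S(S(add(add(mul(Z, SSSZ), add(Z, Z)), mul(SSZ, add(mul(SZ, SSSZ), add(Z, Z)))))))
  step 13: S(S(S(add(add(Z, add(Z, Z)), mul(SSZ, add(mul(SZ, SSSZ), add(Z, Z)))))))
  step 14: S(S(S(add(add(Z, Z), mul(SSZ, add(mul(SZ, SSSZ), add(Z, Z)))))))
  step 15: S(S(S(add(Z, mul(SSZ, add(mul(SZ, SSSZ), add(Z, Z)))))))
  step 16: S(S(S(mul(SSZ, add(mul(SZ, SSSZ), add(Z, Z))))))
  step 17: S(S(S(add(add(mul(SZ, SSSZ), add(Z, Z)), mul(SZ, add(mul(SZ, SSSZ), add(Z, Z)))))))
  step 18: S(S(S(add(add(add(SSSZ, mul(Z, SSSZ)), add(Z, Z)), mul(SZ, add(mul(SZ, SSSZ), add(Z, Z)))))))
  step 19: S(S(S(add(add(S(add(SSZ, mul(Z, SSSZ))), add(Z, Z)), mul(SZ, add(mul(SZ, SSSZ), add(Z, Z)))))))
  step 20: S(S(S(add(S(add(add(SSZ, mul(Z, SSSZ)), add(Z, Z))), mul(SZ, add(mul(SZ, SSSZ), add(Z, Z)))))))
  step 21: S(S(S(S(add(add(add(SSZ, mul(Z, SSSZ)), add(Z, Z)), mul(SZ, add(mul(SZ, SSSZ), add(Z, Z))))))))
  step 22: S(S(S(S(add(add(S(add(SZ, mul(Z, SSSZ))), add(Z, Z)), mul(SZ, add(mul(SZ, SSSZ), add(Z, Z))))))))
  step 23: S(S(S(S(add(S(add(add(SZ, mul(Z, SSSZ)), add(Z, Z))), mul(SZ, add(mul(SZ, SSSZ), add(Z, Z))))))))
  step 24: S(S(S(S(S(add(add(add(SZ, mul(Z, SSSZ)), add(Z, Z)), mul(SZ, add(mul(SZ, SSSZ), add(Z, Z)))))))))
  step 25: S(S(S(S(S(add(add(S(add(Z, mul(Z, SSSZ))), add(Z, Z)), mul(SZ, add(mul(SZ, SSSZ), add(Z, Z)))))))))
  step 26: S(S(S(S(S(add(S(add(add(Z, mul(Z, SSSZ)), add(Z, Z))), mul(SZ, add(mul(SZ, SSSZ), add(Z, Z)))))))))
  step 27: S(S(S(S(S(S(add(add(add(Z, mul(Z, SSSZ)), add(Z, Z)), mul(SZ, add(mul(SZ, SSSZ), add(Z, Z))))))))))
  step 28: S(S(S(S(S(S(add(add(mul(Z, SSSZ), add(Z, Z)), mul(SZ, add(mul(SZ, SSSZ), add(Z, Z))))))))))
  step 29: S(S(S(S(S(S(add(add(Z, add(Z, Z)), mul(SZ, add(mul(SZ, SSSZ), add(Z, Z))))))))))
  step 30: S(S(S(S(S(S(add(add(Z, Z), mul(SZ, add(mul(SZ, SSSZ), add(Z, Z))))))))))
  step 31: S(S(S(S(S(S(add(Z, mul(SZ, add(mul(SZ, SSSZ), add(Z, Z))))))))))
  step 32: S(S(S(S(S(S(mul(SZ, add(mul(SZ, SSSZ), add(Z, Z)))))))))
  step 33: S(S(S(S(S(S(add(add(mul(SZ, SSSZ), add(Z, Z)), mul(Z, add(mul(SZ, SSSZ), add(Z, Z))))))))))
  step 34: S(S(S(S(S(S(add(add(add(SSSZ, mul(Z, SSSZ)), add(Z, Z)), mul(Z, add(mul(SZ, SSSZ), add(Z, Z))))))))))
  step 35: S(S(S(S(S(S(add(add(S(add(SSZ, mul(Z, SSSZ))), add(Z, Z)), mul(Z, add(mul(SZ, SSSZ), add(Z, Z))))))))))
  step 36: S(S(S(S(S(S(add(S(add(add(SSZ, mul(Z, SSSZ)), add(Z, Z))), mul(Z, add(mul(SZ, SSSZ), add(Z, Z))))))))))
  step 37: S(S(S(S(S(S(S(add(add(add(SSZ, mul(Z, SSSZ)), add(Z, Z)), mul(Z, add(mul(SZ, SSSZ), add(Z, Z)))))))))))
  step 38: S(S(S(S(S(S(S(add(add(S(add(SZ, mul(Z, SSSZ))), add(Z, Z)), mul(Z, add(mul(SZ, SSSZ), add(Z, Z)))))))))))
  step 39: S(S(S(S(S(S(S(add(S(add(add(SZ, mul(Z, SSSZ)), add(Z, Z))), mul(Z, add(mul(SZ, SSSZ), add(Z, Z)))))))))))
  step 40: S(S(S(S(S(S(S(S(add(add(add(SZ, mul(Z, SSSZ)), add(Z, Z)), mul(Z, add(mul(SZ, SSSZ), add(Z, Z))))))))))))

Answer: NO — after 40 steps the term is S(S(S(S(S(S(S(S(add(add(add(SZ, mul(Z, SSSZ)), add(Z, Z)), mul(Z, add(mul(SZ, SSSZ), add(Z, Z)))))))))))), not yet normal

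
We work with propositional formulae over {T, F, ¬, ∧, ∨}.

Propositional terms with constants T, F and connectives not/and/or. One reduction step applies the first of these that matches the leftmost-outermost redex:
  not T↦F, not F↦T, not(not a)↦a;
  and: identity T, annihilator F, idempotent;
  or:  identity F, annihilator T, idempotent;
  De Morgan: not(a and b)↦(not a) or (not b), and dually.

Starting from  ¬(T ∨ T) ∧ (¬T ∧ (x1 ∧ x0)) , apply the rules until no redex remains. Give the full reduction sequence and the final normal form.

Answer: normal form = F  (in 4 steps)

Working:
  start: ¬(T ∨ T) ∧ (¬T ∧ (x1 ∧ x0))
  [1] (¬T ∧ ¬T) ∧ (¬T ∧ (x1 ∧ x0))
  [2] ¬T ∧ (¬T ∧ (x1 ∧ x0))
  [3] F ∧ (¬T ∧ (x1 ∧ x0))
  [4] F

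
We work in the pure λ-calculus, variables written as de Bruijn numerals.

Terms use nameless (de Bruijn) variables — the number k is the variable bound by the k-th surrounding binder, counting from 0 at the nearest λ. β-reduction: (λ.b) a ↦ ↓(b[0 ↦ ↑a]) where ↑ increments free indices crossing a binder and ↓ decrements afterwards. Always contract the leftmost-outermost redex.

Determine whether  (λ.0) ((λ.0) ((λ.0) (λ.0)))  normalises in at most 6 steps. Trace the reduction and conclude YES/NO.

  start: (λ.0) ((λ.0) ((λ.0) (λ.0)))
  [1] (λ.0) ((λ.0) (λ.0))
  [2] (λ.0) (λ.0)
  [3] λ.0

Answer: YES — reaches normal form λ.0 in 3 ≤ 6 steps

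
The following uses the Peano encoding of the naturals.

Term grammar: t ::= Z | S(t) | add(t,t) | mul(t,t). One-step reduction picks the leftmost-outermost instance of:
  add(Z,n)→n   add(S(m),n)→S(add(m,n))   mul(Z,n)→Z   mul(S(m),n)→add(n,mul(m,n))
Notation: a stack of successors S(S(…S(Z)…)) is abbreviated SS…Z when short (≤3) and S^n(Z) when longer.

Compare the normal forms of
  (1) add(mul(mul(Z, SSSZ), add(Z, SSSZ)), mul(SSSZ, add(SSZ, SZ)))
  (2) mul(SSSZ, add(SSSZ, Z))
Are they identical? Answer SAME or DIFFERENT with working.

Term A:
  start: add(mul(mul(Z, SSSZ), add(Z, SSSZ)), mul(SSSZ, add(SSZ, SZ)))
  [1] add(mul(Z, add(Z, SSSZ)), mul(SSSZ, add(SSZ, SZ)))
  [2] add(Z, mul(SSSZ, add(SSZ, SZ)))
  [3] mul(SSSZ, add(SSZ, SZ))
  [4] add(add(SSZ, SZ), mul(SSZ, add(SSZ, SZ)))
  [5] add(S(add(SZ, SZ)), mul(SSZ, add(SSZ, SZ)))
  [6] S(add(add(SZ, SZ), mul(SSZ, add(SSZ, SZ))))
  [7] S(add(S(add(Z, SZ)), mul(SSZ, add(SSZ, SZ))))
  [8] S(S(add(add(Z, SZ), mul(SSZ, add(SSZ, SZ)))))
  [9] S(S(add(SZ, mul(SSZ, add(SSZ, SZ)))))
  [10] S(S(S(add(Z, mul(SSZ, add(SSZ, SZ))))))
  [11] S(S(S(mul(SSZ, add(SSZ, SZ)))))
  [12] S(S(S(add(add(SSZ, SZ), mul(SZ, add(SSZ, SZ))))))
  [13] S(S(S(add(S(add(SZ, SZ)), mul(SZ, add(SSZ, SZ))))))
  [14] S(S(S(S(add(add(SZ, SZ), mul(SZ, add(SSZ, SZ)))))))
  [15] S(S(S(S(add(S(add(Z, SZ)), mul(SZ, add(SSZ, SZ)))))))
  [16] S(S(S(S(S(add(add(Z, SZ), mul(SZ, add(SSZ, SZ))))))))
  [17] S(S(S(S(S(add(SZ, mul(SZ, add(SSZ, SZ))))))))
  [18] S(S(S(S(S(S(add(Z, mul(SZ, add(SSZ, SZ)))))))))
  [19] S(S(S(S(S(S(mul(SZ, add(SSZ, SZ))))))))
  [20] S(S(S(S(S(S(add(add(SSZ, SZ), mul(Z, add(SSZ, SZ)))))))))
  [21] S(S(S(S(S(S(add(S(add(SZ, SZ)), mul(Z, add(SSZ, SZ)))))))))
  [22] S(S(S(S(S(S(S(add(add(SZ, SZ), mul(Z, add(SSZ, SZ))))))))))
  [23] S(S(S(S(S(S(S(add(S(add(Z, SZ)), mul(Z, add(SSZ, SZ))))))))))
  [24] S(S(S(S(S(S(S(S(add(add(Z, SZ), mul(Z, add(SSZ, SZ)))))))))))
  [25] S(S(S(S(S(S(S(S(add(SZ, mul(Z, add(SSZ, SZ)))))))))))
  [26] S(S(S(S(S(S(S(S(S(add(Z, mul(Z, add(SSZ, SZ))))))))))))
  [27] S(S(S(S(S(S(S(S(S(mul(Z, add(SSZ, SZ)))))))))))
  [28] S^9(Z)

Term B:
  start: mul(SSSZ, add(SSSZ, Z))
  [1] add(add(SSSZ, Z), mul(SSZ, add(SSSZ, Z)))
  [2] add(S(add(SSZ, Z)), mul(SSZ, add(SSSZ, Z)))
  [3] S(add(add(SSZ, Z), mul(SSZ, add(SSSZ, Z))))
  [4] S(add(S(add(SZ, Z)), mul(SSZ, add(SSSZ, Z))))
  [5] S(S(add(add(SZ, Z), mul(SSZ, add(SSSZ, Z)))))
  [6] S(S(add(S(add(Z, Z)), mul(SSZ, add(SSSZ, Z)))))
  [7] S(S(S(add(add(Z, Z), mul(SSZ, add(SSSZ, Z))))))
  [8] S(S(S(add(Z, mul(SSZ, add(SSSZ, Z))))))
  [9] S(S(S(mul(SSZ, add(SSSZ, Z)))))
  [10] S(S(S(add(add(SSSZ, Z), mul(SZ, add(SSSZ, Z))))))
  [11] S(S(S(add(S(add(SSZ, Z)), mul(SZ, add(SSSZ, Z))))))
  [12] S(S(S(S(add(add(SSZ, Z), mul(SZ, add(SSSZ, Z)))))))
  [13] S(S(S(S(add(S(add(SZ, Z)), mul(SZ, add(SSSZ, Z)))))))
  [14] S(S(S(S(S(add(add(SZ, Z), mul(SZ, add(SSSZ, Z))))))))
  [15] S(S(S(S(S(add(S(add(Z, Z)), mul(SZ, add(SSSZ, Z))))))))
  [16] S(S(S(S(S(S(add(add(Z, Z), mul(SZ, add(SSSZ, Z)))))))))
  [17] S(S(S(S(S(S(add(Z, mul(SZ, add(SSSZ, Z)))))))))
  [18] S(S(S(S(S(S(mul(SZ, add(SSSZ, Z))))))))
  [19] S(S(S(S(S(S(add(add(SSSZ, Z), mul(Z, add(SSSZ, Z)))))))))
  [20] S(S(S(S(S(S(add(S(add(SSZ, Z)), mul(Z, add(SSSZ, Z)))))))))
  [21] S(S(S(S(S(S(S(add(add(SSZ, Z), mul(Z, add(SSSZ, Z))))))))))
  [22] S(S(S(S(S(S(S(add(S(add(SZ, Z)), mul(Z, add(SSSZ, Z))))))))))
  [23] S(S(S(S(S(S(S(S(add(add(SZ, Z), mul(Z, add(SSSZ, Z)))))))))))
  [24] S(S(S(S(S(S(S(S(add(S(add(Z, Z)), mul(Z, add(SSSZ, Z)))))))))))
  [25] S(S(S(S(S(S(S(S(S(add(add(Z, Z), mul(Z, add(SSSZ, Z))))))))))))
  [26] S(S(S(S(S(S(S(S(S(add(Z, mul(Z, add(SSSZ, Z))))))))))))
  [27] S(S(S(S(S(S(S(S(S(mul(Z, add(SSSZ, Z)))))))))))
  [28] S^9(Z)

Answer: SAME — A ⇓ S^9(Z), B ⇓ S^9(Z)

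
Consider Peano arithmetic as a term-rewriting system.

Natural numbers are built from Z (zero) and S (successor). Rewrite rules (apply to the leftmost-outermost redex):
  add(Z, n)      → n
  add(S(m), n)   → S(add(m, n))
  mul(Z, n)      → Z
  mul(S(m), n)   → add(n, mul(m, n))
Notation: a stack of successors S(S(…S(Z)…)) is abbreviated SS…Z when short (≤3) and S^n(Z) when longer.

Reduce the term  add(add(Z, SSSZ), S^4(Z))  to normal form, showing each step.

Answer: normal form = S^7(Z)  (in 5 steps)

Working:
  start: add(add(Z, SSSZ), S^4(Z))
  step 1: add(SSSZ, S^4(Z))
  step 2: S(add(SSZ, S^4(Z)))
  step 3: S(S(add(SZ, S^4(Z))))
  step 4: S(S(S(add(Z, S^4(Z)))))
  step 5: S^7(Z)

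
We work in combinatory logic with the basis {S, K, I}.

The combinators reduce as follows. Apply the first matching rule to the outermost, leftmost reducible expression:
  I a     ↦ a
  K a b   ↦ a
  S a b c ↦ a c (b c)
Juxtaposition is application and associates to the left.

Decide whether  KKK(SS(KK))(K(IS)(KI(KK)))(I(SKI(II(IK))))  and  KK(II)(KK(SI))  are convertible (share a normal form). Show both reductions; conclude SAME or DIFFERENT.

Term A:
  start: KKK(SS(KK))(K(IS)(KI(KK)))(I(SKI(II(IK))))
  step 1: K(SS(KK))(K(IS)(KI(KK)))(I(SKI(II(IK))))
  step 2: SS(KK)(I(SKI(II(IK))))
  step 3: S(I(SKI(II(IK))))(KK(I(SKI(II(IK)))))
  step 4: S(SKI(II(IK)))(KK(I(SKI(II(IK)))))
  step 5: S(K(II(IK))(I(II(IK))))(KK(I(SKI(II(IK)))))
  step 6: S(II(IK))(KK(I(SKI(II(IK)))))
  step 7: S(I(IK))(KK(I(SKI(II(IK)))))
  step 8: S(IK)(KK(I(SKI(II(IK)))))
  step 9: SK(KK(I(SKI(II(IK)))))
  step 10: SKK

Term B:
  start: KK(II)(KK(SI))
  step 1: K(KK(SI))
  step 2: KK

Answer: DIFFERENT — A ⇓ SKK, B ⇓ KK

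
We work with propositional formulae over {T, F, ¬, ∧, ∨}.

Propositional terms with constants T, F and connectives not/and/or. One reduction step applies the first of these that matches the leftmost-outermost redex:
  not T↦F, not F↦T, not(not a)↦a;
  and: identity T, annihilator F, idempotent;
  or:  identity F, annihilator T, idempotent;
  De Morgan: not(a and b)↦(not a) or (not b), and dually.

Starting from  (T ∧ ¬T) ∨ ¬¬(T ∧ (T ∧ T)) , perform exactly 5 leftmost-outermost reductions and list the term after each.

  start: (T ∧ ¬T) ∨ ¬¬(T ∧ (T ∧ T))
  step 1: ¬T ∨ ¬¬(T ∧ (T ∧ T))
  step 2: F ∨ ¬¬(T ∧ (T ∧ T))
  step 3: ¬¬(T ∧ (T ∧ T))
  step 4: T ∧ (T ∧ T)
  step 5: T ∧ T

Answer: after 5 steps: T ∧ T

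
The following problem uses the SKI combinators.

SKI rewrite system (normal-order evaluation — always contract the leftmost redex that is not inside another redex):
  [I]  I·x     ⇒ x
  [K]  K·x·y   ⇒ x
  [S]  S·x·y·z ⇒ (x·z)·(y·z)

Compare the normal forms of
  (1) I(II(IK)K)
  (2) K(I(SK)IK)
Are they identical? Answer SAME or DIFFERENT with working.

Answer: SAME — A ⇓ KK, B ⇓ KK

Derivation:
Term A:
  start: I(II(IK)K)
  [1] II(IK)K
  [2] I(IK)K
  [3] IKK
  [4] KK

Term B:
  start: K(I(SK)IK)
  [1] K(SKIK)
  [2] K(KK(IK))
  [3] KK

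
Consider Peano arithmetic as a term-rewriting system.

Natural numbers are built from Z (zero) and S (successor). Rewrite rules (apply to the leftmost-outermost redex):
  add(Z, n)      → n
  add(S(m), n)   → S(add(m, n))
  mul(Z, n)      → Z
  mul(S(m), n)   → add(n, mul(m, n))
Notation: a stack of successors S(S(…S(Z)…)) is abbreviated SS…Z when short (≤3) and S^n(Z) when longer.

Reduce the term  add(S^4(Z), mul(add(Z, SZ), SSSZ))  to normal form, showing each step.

Answer: normal form = S^7(Z)  (in 12 steps)

Reduction:
  start: add(S^4(Z), mul(add(Z, SZ), SSSZ))
  →1  S(add(SSSZ, mul(add(Z, SZ), SSSZ)))
  →2  S(S(add(SSZ, mul(add(Z, SZ), SSSZ))))
  →3  S(S(S(add(SZ, mul(add(Z, SZ), SSSZ)))))
  →4  S(S(S(S(add(Z, mul(add(Z, SZ), SSSZ))))))
  →5  S(S(S(S(mul(add(Z, SZ), SSSZ)))))
  →6  S(S(S(S(mul(SZ, SSSZ)))))
  →7  S(S(S(S(add(SSSZ, mul(Z, SSSZ))))))
  →8  S(S(S(S(S(add(SSZ, mul(Z, SSSZ)))))))
  →9  S(S(S(S(S(S(add(SZ, mul(Z, SSSZ))))))))
  →10  S(S(S(S(S(S(S(add(Z, mul(Z, SSSZ)))))))))
  →11  S(S(S(S(S(S(S(mul(Z, SSSZ))))))))
  →12  S^7(Z)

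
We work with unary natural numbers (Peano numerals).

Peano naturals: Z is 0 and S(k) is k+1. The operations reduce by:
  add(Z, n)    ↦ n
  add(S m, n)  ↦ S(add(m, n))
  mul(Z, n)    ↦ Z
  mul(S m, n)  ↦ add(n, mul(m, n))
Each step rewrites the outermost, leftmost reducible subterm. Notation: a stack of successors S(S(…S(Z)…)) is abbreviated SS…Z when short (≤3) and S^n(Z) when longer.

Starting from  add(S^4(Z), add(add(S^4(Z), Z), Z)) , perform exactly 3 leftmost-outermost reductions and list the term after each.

Answer: after 3 steps: S(S(S(add(SZ, add(add(S^4(Z), Z), Z)))))

Derivation:
  start: add(S^4(Z), add(add(S^4(Z), Z), Z))
  step 1: S(add(SSSZ, add(add(S^4(Z), Z), Z)))
  step 2: S(S(add(SSZ, add(add(S^4(Z), Z), Z))))
  step 3: S(S(S(add(SZ, add(add(S^4(Z), Z), Z)))))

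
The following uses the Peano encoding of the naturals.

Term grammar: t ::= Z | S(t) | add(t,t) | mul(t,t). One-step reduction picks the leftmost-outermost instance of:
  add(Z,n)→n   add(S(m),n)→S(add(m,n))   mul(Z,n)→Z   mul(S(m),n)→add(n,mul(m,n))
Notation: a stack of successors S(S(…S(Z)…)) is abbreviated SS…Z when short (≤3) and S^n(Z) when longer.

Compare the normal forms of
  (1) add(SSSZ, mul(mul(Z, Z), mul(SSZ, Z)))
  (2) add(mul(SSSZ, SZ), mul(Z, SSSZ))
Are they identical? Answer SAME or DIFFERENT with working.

Term A:
  start: add(SSSZ, mul(mul(Z, Z), mul(SSZ, Z)))
  [1] S(add(SSZ, mul(mul(Z, Z), mul(SSZ, Z))))
  [2] S(S(add(SZ, mul(mul(Z, Z), mul(SSZ, Z)))))
  [3] S(S(S(add(Z, mul(mul(Z, Z), mul(SSZ, Z))))))
  [4] S(S(S(mul(mul(Z, Z), mul(SSZ, Z)))))
  [5] S(S(S(mul(Z, mul(SSZ, Z)))))
  [6] SSSZ

Term B:
  start: add(mul(SSSZ, SZ), mul(Z, SSSZ))
  [1] add(add(SZ, mul(SSZ, SZ)), mul(Z, SSSZ))
  [2] add(S(add(Z, mul(SSZ, SZ))), mul(Z, SSSZ))
  [3] S(add(add(Z, mul(SSZ, SZ)), mul(Z, SSSZ)))
  [4] S(add(mul(SSZ, SZ), mul(Z, SSSZ)))
  [5] S(add(add(SZ, mul(SZ, SZ)), mul(Z, SSSZ)))
  [6] S(add(S(add(Z, mul(SZ, SZ))), mul(Z, SSSZ)))
  [7] S(S(add(add(Z, mul(SZ, SZ)), mul(Z, SSSZ))))
  [8] S(S(add(mul(SZ, SZ), mul(Z, SSSZ))))
  [9] S(S(add(add(SZ, mul(Z, SZ)), mul(Z, SSSZ))))
  [10] S(S(add(S(add(Z, mul(Z, SZ))), mul(Z, SSSZ))))
  [11] S(S(S(add(add(Z, mul(Z, SZ)), mul(Z, SSSZ)))))
  [12] S(S(S(add(mul(Z, SZ), mul(Z, SSSZ)))))
  [13] S(S(S(add(Z, mul(Z, SSSZ)))))
  [14] S(S(S(mul(Z, SSSZ))))
  [15] SSSZ

Answer: SAME — A ⇓ SSSZ, B ⇓ SSSZ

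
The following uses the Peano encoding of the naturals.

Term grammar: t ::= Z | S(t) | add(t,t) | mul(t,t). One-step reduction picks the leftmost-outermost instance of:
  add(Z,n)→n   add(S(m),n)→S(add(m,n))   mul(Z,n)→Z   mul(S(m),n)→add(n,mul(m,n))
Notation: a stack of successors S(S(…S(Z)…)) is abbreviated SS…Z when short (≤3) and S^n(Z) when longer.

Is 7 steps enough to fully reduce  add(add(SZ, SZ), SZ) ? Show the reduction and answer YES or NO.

  start: add(add(SZ, SZ), SZ)
  step 1: add(S(add(Z, SZ)), SZ)
  step 2: S(add(add(Z, SZ), SZ))
  step 3: S(add(SZ, SZ))
  step 4: S(S(add(Z, SZ)))
  step 5: SSSZ

Answer: YES — reaches normal form SSSZ in 5 ≤ 7 steps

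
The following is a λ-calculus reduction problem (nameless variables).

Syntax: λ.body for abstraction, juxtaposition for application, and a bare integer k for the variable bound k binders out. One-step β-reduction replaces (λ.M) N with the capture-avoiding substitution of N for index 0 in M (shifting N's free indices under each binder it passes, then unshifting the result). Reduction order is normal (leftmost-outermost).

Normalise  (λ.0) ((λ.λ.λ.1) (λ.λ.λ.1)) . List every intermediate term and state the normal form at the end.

  start: (λ.0) ((λ.λ.λ.1) (λ.λ.λ.1))
  →1  (λ.λ.λ.1) (λ.λ.λ.1)
  →2  λ.λ.1

Answer: normal form = λ.λ.1  (in 2 steps)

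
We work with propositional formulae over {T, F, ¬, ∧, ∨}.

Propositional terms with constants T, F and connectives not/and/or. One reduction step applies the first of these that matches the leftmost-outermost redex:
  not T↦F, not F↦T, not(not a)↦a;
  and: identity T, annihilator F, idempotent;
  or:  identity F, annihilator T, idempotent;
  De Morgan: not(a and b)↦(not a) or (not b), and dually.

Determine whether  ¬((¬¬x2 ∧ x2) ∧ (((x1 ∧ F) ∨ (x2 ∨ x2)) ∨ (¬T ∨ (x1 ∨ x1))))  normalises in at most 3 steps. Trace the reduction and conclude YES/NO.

Answer: NO — after 3 steps the term is (¬x2 ∨ ¬x2) ∨ ¬(((x1 ∧ F) ∨ (x2 ∨ x2)) ∨ (¬T ∨ (x1 ∨ x1))), not yet normal

Reduction:
  start: ¬((¬¬x2 ∧ x2) ∧ (((x1 ∧ F) ∨ (x2 ∨ x2)) ∨ (¬T ∨ (x1 ∨ x1))))
  [1] ¬(¬¬x2 ∧ x2) ∨ ¬(((x1 ∧ F) ∨ (x2 ∨ x2)) ∨ (¬T ∨ (x1 ∨ x1)))
  [2] (¬¬¬x2 ∨ ¬x2) ∨ ¬(((x1 ∧ F) ∨ (x2 ∨ x2)) ∨ (¬T ∨ (x1 ∨ x1)))
  [3] (¬x2 ∨ ¬x2) ∨ ¬(((x1 ∧ F) ∨ (x2 ∨ x2)) ∨ (¬T ∨ (x1 ∨ x1)))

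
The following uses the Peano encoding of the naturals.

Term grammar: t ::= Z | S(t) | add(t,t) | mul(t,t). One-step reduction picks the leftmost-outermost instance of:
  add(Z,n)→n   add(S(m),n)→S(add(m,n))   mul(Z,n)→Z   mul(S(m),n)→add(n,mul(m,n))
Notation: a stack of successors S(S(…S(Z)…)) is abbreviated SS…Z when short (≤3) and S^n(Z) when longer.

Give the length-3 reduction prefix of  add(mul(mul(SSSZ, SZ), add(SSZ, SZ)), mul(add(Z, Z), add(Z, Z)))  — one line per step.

  start: add(mul(mul(SSSZ, SZ), add(SSZ, SZ)), mul(add(Z, Z), add(Z, Z)))
  [1] add(mul(add(SZ, mul(SSZ, SZ)), add(SSZ, SZ)), mul(add(Z, Z), add(Z, Z)))
  [2] add(mul(S(add(Z, mul(SSZ, SZ))), add(SSZ, SZ)), mul(add(Z, Z), add(Z, Z)))
  [3] add(add(add(SSZ, SZ), mul(add(Z, mul(SSZ, SZ)), add(SSZ, SZ))), mul(add(Z, Z), add(Z, Z)))

Answer: after 3 steps: add(add(add(SSZ, SZ), mul(add(Z, mul(SSZ, SZ)), add(SSZ, SZ))), mul(add(Z, Z), add(Z, Z)))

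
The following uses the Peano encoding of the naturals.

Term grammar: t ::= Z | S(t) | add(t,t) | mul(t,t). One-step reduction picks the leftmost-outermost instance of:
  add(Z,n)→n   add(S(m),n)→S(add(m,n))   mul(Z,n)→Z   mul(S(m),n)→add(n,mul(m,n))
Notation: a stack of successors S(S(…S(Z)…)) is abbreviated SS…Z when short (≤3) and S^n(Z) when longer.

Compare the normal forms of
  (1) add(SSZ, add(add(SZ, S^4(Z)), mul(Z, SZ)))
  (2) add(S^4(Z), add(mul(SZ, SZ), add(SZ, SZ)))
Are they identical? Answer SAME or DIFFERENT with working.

Answer: SAME — A ⇓ S^7(Z), B ⇓ S^7(Z)

Derivation:
Term A:
  start: add(SSZ, add(add(SZ, S^4(Z)), mul(Z, SZ)))
  step 1: S(add(SZ, add(add(SZ, S^4(Z)), mul(Z, SZ))))
  step 2: S(S(add(Z, add(add(SZ, S^4(Z)), mul(Z, SZ)))))
  step 3: S(S(add(add(SZ, S^4(Z)), mul(Z, SZ))))
  step 4: S(S(add(S(add(Z, S^4(Z))), mul(Z, SZ))))
  step 5: S(S(S(add(add(Z, S^4(Z)), mul(Z, SZ)))))
  step 6: S(S(S(add(S^4(Z), mul(Z, SZ)))))
  step 7: S(S(S(S(add(SSSZ, mul(Z, SZ))))))
  step 8: S(S(S(S(S(add(SSZ, mul(Z, SZ)))))))
  step 9: S(S(S(S(S(S(add(SZ, mul(Z, SZ))))))))
  step 10: S(S(S(S(S(S(S(add(Z, mul(Z, SZ)))))))))
  step 11: S(S(S(S(S(S(S(mul(Z, SZ))))))))
  step 12: S^7(Z)

Term B:
  start: add(S^4(Z), add(mul(SZ, SZ), add(SZ, SZ)))
  step 1: S(add(SSSZ, add(mul(SZ, SZ), add(SZ, SZ))))
  step 2: S(S(add(SSZ, add(mul(SZ, SZ), add(SZ, SZ)))))
  step 3: S(S(S(add(SZ, add(mul(SZ, SZ), add(SZ, SZ))))))
  step 4: S(S(S(S(add(Z, add(mul(SZ, SZ), add(SZ, SZ)))))))
  step 5: S(S(S(S(add(mul(SZ, SZ), add(SZ, SZ))))))
  step 6: S(S(S(S(add(add(SZ, mul(Z, SZ)), add(SZ, SZ))))))
  step 7: S(S(S(S(add(S(add(Z, mul(Z, SZ))), add(SZ, SZ))))))
  step 8: S(S(S(S(S(add(add(Z, mul(Z, SZ)), add(SZ, SZ)))))))
  step 9: S(S(S(S(S(add(mul(Z, SZ), add(SZ, SZ)))))))
  step 10: S(S(S(S(S(add(Z, add(SZ, SZ)))))))
  step 11: S(S(S(S(S(add(SZ, SZ))))))
  step 12: S(S(S(S(S(S(add(Z, SZ)))))))
  step 13: S^7(Z)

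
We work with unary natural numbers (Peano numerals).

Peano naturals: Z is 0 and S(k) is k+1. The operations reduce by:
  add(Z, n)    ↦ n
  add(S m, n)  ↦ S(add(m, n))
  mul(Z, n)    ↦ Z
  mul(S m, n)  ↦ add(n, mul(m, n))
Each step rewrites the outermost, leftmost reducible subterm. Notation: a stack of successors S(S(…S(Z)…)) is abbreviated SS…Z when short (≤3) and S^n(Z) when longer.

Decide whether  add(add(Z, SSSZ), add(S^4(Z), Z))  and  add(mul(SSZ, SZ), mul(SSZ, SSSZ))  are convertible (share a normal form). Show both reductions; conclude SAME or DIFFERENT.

Term A:
  start: add(add(Z, SSSZ), add(S^4(Z), Z))
  [1] add(SSSZ, add(S^4(Z), Z))
  [2] S(add(SSZ, add(S^4(Z), Z)))
  [3] S(S(add(SZ, add(S^4(Z), Z))))
  [4] S(S(S(add(Z, add(S^4(Z), Z)))))
  [5] S(S(S(add(S^4(Z), Z))))
  [6] S(S(S(S(add(SSSZ, Z)))))
  [7] S(S(S(S(S(add(SSZ, Z))))))
  [8] S(S(S(S(S(S(add(SZ, Z)))))))
  [9] S(S(S(S(S(S(S(add(Z, Z))))))))
  [10] S^7(Z)

Term B:
  start: add(mul(SSZ, SZ), mul(SSZ, SSSZ))
  [1] add(add(SZ, mul(SZ, SZ)), mul(SSZ, SSSZ))
  [2] add(S(add(Z, mul(SZ, SZ))), mul(SSZ, SSSZ))
  [3] S(add(add(Z, mul(SZ, SZ)), mul(SSZ, SSSZ)))
  [4] S(add(mul(SZ, SZ), mul(SSZ, SSSZ)))
  [5] S(add(add(SZ, mul(Z, SZ)), mul(SSZ, SSSZ)))
  [6] S(add(S(add(Z, mul(Z, SZ))), mul(SSZ, SSSZ)))
  [7] S(S(add(add(Z, mul(Z, SZ)), mul(SSZ, SSSZ))))
  [8] S(S(add(mul(Z, SZ), mul(SSZ, SSSZ))))
  [9] S(S(add(Z, mul(SSZ, SSSZ))))
  [10] S(S(mul(SSZ, SSSZ)))
  [11] S(S(add(SSSZ, mul(SZ, SSSZ))))
  [12] S(S(S(add(SSZ, mul(SZ, SSSZ)))))
  [13] S(S(S(S(add(SZ, mul(SZ, SSSZ))))))
  [14] S(S(S(S(S(add(Z, mul(SZ, SSSZ)))))))
  [15] S(S(S(S(S(mul(SZ, SSSZ))))))
  [16] S(S(S(S(S(add(SSSZ, mul(Z, SSSZ)))))))
  [17] S(S(S(S(S(S(add(SSZ, mul(Z, SSSZ))))))))
  [18] S(S(S(S(S(S(S(add(SZ, mul(Z, SSSZ)))))))))
  [19] S(S(S(S(S(S(S(S(add(Z, mul(Z, SSSZ))))))))))
  [20] S(S(S(S(S(S(S(S(mul(Z, SSSZ)))))))))
  [21] S^8(Z)

Answer: DIFFERENT — A ⇓ S^7(Z), B ⇓ S^8(Z)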